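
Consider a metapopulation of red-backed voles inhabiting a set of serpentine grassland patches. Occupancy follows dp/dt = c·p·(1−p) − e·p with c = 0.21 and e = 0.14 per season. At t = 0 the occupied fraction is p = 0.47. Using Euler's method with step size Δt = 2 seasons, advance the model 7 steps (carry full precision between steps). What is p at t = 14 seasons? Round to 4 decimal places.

0.3692

Update rule: p ← p + [c·p·(1−p) − e·p]·Δt with Δt = 2.
step 1: Δp = -0.02698, p = 0.44302
step 2: Δp = -0.02041, p = 0.42261
step 3: Δp = -0.01585, p = 0.40677
step 4: Δp = -0.01255, p = 0.39422
step 5: Δp = -0.01008, p = 0.38414
step 6: Δp = -0.00820, p = 0.37594
step 7: Δp = -0.00673, p = 0.36921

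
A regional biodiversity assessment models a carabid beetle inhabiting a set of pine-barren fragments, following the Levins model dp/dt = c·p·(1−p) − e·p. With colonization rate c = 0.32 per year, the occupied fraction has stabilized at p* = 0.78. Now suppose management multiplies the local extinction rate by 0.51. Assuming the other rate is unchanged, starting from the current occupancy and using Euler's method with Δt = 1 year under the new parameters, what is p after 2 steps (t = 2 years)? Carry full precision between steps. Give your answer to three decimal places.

Balance c(1−p*) = e gives e = 0.32×(1 − 0.78000) = 0.07040.
Starting from p₀ = 0.78000; update p ← p + (dp/dt)·Δt with the new parameters.
p: 0.78000 → 0.80691  (Δp = +0.02691)
p: 0.80691 → 0.82779  (Δp = +0.02089)

0.828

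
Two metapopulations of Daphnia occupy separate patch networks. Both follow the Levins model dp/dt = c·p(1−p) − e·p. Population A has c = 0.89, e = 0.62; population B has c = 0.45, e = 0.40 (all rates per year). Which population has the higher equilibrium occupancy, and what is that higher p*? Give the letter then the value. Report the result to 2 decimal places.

A, 0.30

A: p*_A = 1 − 0.62/0.89 = 0.3034.
B: p*_B = 1 − 0.40/0.45 = 0.1111.
A is higher at 0.3034.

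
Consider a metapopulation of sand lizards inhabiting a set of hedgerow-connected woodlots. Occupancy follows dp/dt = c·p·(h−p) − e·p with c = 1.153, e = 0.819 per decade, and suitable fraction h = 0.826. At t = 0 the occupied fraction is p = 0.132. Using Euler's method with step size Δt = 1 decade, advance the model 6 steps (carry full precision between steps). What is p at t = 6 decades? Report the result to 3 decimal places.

Update rule: p ← p + [c·p·(h−p) − e·p]·Δt with Δt = 1.
  1  |  dp/dt·Δt = -0.002484  |  p_1 = 0.129516
  2  |  dp/dt·Δt = -0.002066  |  p_2 = 0.127450
  3  |  dp/dt·Δt = -0.001730  |  p_3 = 0.125720
  4  |  dp/dt·Δt = -0.001455  |  p_4 = 0.124265
  5  |  dp/dt·Δt = -0.001230  |  p_5 = 0.123034
  6  |  dp/dt·Δt = -0.001043  |  p_6 = 0.121991

0.122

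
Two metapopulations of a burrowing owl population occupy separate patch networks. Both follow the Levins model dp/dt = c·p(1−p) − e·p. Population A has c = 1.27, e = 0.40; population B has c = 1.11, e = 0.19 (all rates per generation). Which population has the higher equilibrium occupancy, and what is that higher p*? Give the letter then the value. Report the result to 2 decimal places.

B, 0.83

A: p*_A = 1 − 0.40/1.27 = 0.6850.
B: p*_B = 1 − 0.19/1.11 = 0.8288.
B is higher at 0.8288.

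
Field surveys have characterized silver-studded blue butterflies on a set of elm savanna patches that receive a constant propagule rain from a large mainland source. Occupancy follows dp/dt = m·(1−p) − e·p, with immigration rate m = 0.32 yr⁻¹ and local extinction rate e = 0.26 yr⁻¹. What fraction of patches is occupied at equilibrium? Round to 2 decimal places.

At equilibrium the propagule rain into empty patches balances local extinction: m(1−p*) = e·p*.
p* = m/(m+e) = 0.32/(0.32+0.26) = 0.32/0.5800 = 0.5517.

0.55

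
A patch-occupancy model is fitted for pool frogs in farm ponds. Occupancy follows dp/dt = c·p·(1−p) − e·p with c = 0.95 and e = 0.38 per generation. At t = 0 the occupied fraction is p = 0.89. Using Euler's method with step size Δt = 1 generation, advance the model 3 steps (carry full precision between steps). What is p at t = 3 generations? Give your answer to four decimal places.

Update rule: p ← p + [c·p·(1−p) − e·p]·Δt with Δt = 1.
p: 0.89000 → 0.64480  (Δp = -0.24520)
p: 0.64480 → 0.61736  (Δp = -0.02745)
p: 0.61736 → 0.60718  (Δp = -0.01018)

0.6072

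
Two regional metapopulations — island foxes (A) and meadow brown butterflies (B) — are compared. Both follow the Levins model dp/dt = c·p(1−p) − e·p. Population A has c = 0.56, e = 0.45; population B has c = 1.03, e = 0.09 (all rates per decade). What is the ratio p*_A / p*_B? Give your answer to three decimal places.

A: p*_A = 1 − 0.45/0.56 = 0.1964.
B: p*_B = 1 − 0.09/1.03 = 0.9126.
p*_A / p*_B = 0.1964/0.9126 = 0.2152.

0.215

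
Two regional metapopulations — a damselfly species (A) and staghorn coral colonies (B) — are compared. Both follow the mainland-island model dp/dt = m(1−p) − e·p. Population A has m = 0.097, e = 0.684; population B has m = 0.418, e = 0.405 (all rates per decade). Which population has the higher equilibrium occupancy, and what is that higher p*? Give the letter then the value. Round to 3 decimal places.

A: p*_A = m/(m+e) = 0.097/0.7810 = 0.1242.
B: p*_B = 0.418/0.8230 = 0.5079.
B is higher at 0.5079.

B, 0.508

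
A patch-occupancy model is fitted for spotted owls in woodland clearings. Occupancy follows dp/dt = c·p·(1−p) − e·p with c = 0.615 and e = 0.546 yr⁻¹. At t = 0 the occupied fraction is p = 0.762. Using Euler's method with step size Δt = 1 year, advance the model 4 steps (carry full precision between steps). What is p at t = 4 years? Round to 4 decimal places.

Update rule: p ← p + [c·p·(1−p) − e·p]·Δt with Δt = 1.
t = 1: p = 0.76200 + (-0.30452) = 0.45748
t = 2: p = 0.45748 + (-0.09715) = 0.36034
t = 3: p = 0.36034 + (-0.05499) = 0.30535
t = 4: p = 0.30535 + (-0.03627) = 0.26907

0.2691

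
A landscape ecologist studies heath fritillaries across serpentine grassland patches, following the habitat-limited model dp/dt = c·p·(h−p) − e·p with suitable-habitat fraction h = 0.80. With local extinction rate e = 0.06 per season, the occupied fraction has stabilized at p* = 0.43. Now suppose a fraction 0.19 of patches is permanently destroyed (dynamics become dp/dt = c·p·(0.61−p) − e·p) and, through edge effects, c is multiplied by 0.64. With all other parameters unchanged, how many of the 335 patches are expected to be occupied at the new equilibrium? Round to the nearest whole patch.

Balance c(h−p*) = e gives c = e/(0.8 − 0.43000) = 0.06/0.37000 = 0.16216.
New p* = 0.61 − e/c = 0.61 − 0.06000/0.10378 = 0.03185.
Expected occupied = 335 × 0.03185 = 10.67 ≈ 11.

11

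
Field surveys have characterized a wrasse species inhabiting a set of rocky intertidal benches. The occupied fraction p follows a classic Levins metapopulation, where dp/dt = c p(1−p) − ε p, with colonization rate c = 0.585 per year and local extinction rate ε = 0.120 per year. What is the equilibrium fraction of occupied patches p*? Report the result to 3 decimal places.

0.795

Setting dp/dt = 0 and dividing through by p* gives c·(1−p*) = ε.
So p* = 1 − ε/c = 1 − 0.120/0.585 = 1 − 0.2051 = 0.7949.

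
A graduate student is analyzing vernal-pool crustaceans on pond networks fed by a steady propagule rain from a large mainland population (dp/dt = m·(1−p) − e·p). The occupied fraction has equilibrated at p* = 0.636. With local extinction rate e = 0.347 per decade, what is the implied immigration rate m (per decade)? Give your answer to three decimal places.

At equilibrium m(1−p*) = e·p*, so m = e·p*/(1−p*).
m = 0.347 × 0.636 / 0.3640 = 0.2207/0.3640 = 0.6063.

0.606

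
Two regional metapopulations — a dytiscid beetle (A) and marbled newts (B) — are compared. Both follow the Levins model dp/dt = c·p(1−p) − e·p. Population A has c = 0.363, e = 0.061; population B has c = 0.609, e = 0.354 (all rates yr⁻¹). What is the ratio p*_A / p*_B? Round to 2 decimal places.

A: p*_A = 1 − 0.061/0.363 = 0.8320.
B: p*_B = 1 − 0.354/0.609 = 0.4187.
p*_A / p*_B = 0.8320/0.4187 = 1.9869.

1.99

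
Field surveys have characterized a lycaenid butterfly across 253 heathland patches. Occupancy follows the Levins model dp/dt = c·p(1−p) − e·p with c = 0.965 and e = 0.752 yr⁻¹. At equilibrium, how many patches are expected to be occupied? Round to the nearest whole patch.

p* = 1 − e/c = 1 − 0.752/0.965 = 0.2207.
Expected occupied patches = N × p* = 253 × 0.2207 = 55.84 ≈ 56.

56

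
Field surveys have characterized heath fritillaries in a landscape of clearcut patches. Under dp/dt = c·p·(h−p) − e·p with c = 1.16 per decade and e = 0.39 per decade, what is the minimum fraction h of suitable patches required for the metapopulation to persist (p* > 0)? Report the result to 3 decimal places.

p* = h − e/c is positive only when h > e/c.
h_min = e/c = 0.39/1.16 = 0.3362.

0.336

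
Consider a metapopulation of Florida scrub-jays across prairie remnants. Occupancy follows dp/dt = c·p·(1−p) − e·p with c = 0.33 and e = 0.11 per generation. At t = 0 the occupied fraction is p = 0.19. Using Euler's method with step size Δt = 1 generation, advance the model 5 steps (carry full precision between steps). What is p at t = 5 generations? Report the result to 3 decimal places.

0.359

Update rule: p ← p + [c·p·(1−p) − e·p]·Δt with Δt = 1.
  1  |  dp/dt·Δt = +0.029887  |  p_1 = 0.219887
  2  |  dp/dt·Δt = +0.032420  |  p_2 = 0.252307
  3  |  dp/dt·Δt = +0.034500  |  p_3 = 0.286807
  4  |  dp/dt·Δt = +0.035952  |  p_4 = 0.322759
  5  |  dp/dt·Δt = +0.036630  |  p_5 = 0.359389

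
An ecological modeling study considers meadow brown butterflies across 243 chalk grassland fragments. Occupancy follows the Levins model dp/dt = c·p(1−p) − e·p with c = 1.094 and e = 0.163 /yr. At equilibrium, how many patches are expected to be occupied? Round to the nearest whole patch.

p* = 1 − e/c = 1 − 0.163/1.094 = 0.8510.
Expected occupied patches = N × p* = 243 × 0.8510 = 206.79 ≈ 207.

207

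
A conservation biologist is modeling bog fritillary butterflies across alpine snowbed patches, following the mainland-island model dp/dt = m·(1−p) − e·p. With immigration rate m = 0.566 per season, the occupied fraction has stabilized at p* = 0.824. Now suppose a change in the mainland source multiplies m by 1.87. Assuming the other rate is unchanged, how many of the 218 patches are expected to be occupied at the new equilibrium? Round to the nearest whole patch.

Balance m(1−p*) = e·p* gives e = m(1−p*)/p* = 0.566×0.17600/0.82400 = 0.12089.
New p* = m/(m+e) = 1.05842/(1.05842+0.12089) = 0.89749.
Expected occupied = 218 × 0.89749 = 195.65 ≈ 196.

196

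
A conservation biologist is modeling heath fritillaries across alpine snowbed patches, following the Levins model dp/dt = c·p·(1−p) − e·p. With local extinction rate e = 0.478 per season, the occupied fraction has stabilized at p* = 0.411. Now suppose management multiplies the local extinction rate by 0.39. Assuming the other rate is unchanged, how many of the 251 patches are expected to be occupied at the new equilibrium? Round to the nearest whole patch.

Balance c(1−p*) = e gives c = e/(1 − 0.41100) = 0.478/0.58900 = 0.81154.
New p* = 1 − e/c = 1 − 0.18642/0.81154 = 0.77029.
Expected occupied = 251 × 0.77029 = 193.34 ≈ 193.

193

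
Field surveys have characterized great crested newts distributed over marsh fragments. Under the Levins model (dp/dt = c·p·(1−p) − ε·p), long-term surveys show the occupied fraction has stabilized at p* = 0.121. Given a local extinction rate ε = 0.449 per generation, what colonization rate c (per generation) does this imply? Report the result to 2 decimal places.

At equilibrium c(1−p*) = ε, so c = ε/(1−p*).
c = 0.449/(1 − 0.121) = 0.449/0.8790 = 0.5108.

0.51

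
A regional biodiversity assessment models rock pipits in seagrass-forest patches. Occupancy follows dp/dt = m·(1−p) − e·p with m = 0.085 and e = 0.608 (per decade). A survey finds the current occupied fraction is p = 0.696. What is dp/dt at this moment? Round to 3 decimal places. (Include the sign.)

-0.397

Colonization term: m·(1−p) = 0.085×0.3040 = 0.02584.
Extinction term: e·p = 0.42317.
dp/dt = 0.02584 − 0.42317 = -0.39733.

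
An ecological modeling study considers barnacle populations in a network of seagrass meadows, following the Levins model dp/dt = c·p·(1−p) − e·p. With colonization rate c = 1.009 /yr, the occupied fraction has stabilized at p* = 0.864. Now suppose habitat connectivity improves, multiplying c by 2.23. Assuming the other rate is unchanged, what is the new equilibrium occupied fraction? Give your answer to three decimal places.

Balance c(1−p*) = e gives e = 1.009×(1 − 0.86400) = 0.13722.
New p* = 1 − e/c = 1 − 0.13722/2.25007 = 0.93902.

0.939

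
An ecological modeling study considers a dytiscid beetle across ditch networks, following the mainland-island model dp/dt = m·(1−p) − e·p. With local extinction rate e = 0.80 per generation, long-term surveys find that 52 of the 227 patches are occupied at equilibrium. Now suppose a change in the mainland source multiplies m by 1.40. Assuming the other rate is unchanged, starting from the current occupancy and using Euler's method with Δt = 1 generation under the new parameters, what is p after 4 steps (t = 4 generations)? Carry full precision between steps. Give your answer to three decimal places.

Observed p* = 52/227 = 0.22907.
Balance m(1−p*) = e·p* gives m = e·p*/(1−p*) = 0.80×0.22907/0.77093 = 0.23771.
Starting from p₀ = 0.22907; update p ← p + (dp/dt)·Δt with the new parameters.
p: 0.22907 → 0.30238  (Δp = +0.07330)
p: 0.30238 → 0.29264  (Δp = -0.00973)
p: 0.29264 → 0.29394  (Δp = +0.00129)
p: 0.29394 → 0.29377  (Δp = -0.00017)

0.294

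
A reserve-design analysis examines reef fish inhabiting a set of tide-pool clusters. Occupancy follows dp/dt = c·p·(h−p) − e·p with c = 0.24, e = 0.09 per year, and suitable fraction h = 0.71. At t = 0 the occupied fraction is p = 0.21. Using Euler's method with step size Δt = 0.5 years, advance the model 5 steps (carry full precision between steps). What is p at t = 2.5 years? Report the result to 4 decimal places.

Update rule: p ← p + [c·p·(h−p) − e·p]·Δt with Δt = 0.5.
t = 0.5: p = 0.21000 + (+0.00315) = 0.21315
t = 1: p = 0.21315 + (+0.00312) = 0.21627
t = 1.5: p = 0.21627 + (+0.00308) = 0.21935
t = 2: p = 0.21935 + (+0.00304) = 0.22239
t = 2.5: p = 0.22239 + (+0.00301) = 0.22540

0.2254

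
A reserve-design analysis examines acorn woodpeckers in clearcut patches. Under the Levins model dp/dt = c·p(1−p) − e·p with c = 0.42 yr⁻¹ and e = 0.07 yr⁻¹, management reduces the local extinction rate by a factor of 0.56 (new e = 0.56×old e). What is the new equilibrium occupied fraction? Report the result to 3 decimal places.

0.907

Before: p* = 1 − 0.07/0.42 = 0.8333.
After the change, c = 0.42, e = 0.0392, so p* = 1 − 0.0392/0.42 = 0.9067.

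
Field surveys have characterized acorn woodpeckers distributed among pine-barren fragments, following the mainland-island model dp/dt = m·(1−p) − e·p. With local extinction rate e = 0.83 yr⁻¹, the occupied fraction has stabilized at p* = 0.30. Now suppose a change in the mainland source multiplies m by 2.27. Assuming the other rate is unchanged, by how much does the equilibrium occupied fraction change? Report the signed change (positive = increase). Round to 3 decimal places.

0.193

Balance m(1−p*) = e·p* gives m = e·p*/(1−p*) = 0.83×0.30000/0.70000 = 0.35571.
New p* = m/(m+e) = 0.80746/(0.80746+0.83000) = 0.49312.
Δp* = 0.49312 − 0.30000 = +0.19312.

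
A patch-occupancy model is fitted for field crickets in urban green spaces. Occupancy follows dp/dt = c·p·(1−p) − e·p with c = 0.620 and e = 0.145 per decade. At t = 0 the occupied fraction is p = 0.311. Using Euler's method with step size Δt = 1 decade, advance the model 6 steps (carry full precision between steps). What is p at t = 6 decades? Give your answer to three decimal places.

Update rule: p ← p + [c·p·(1−p) − e·p]·Δt with Δt = 1.
  1  |  dp/dt·Δt = +0.087758  |  p_1 = 0.398758
  2  |  dp/dt·Δt = +0.090825  |  p_2 = 0.489583
  3  |  dp/dt·Δt = +0.083943  |  p_3 = 0.573526
  4  |  dp/dt·Δt = +0.068487  |  p_4 = 0.642013
  5  |  dp/dt·Δt = +0.049404  |  p_5 = 0.691417
  6  |  dp/dt·Δt = +0.032027  |  p_6 = 0.723445

0.723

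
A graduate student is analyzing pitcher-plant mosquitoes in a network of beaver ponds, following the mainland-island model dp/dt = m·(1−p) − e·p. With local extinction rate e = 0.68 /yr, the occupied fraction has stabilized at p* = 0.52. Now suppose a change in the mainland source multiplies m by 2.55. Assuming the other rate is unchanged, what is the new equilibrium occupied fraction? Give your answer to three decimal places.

Balance m(1−p*) = e·p* gives m = e·p*/(1−p*) = 0.68×0.52000/0.48000 = 0.73667.
New p* = m/(m+e) = 1.87851/(1.87851+0.68000) = 0.73422.

0.734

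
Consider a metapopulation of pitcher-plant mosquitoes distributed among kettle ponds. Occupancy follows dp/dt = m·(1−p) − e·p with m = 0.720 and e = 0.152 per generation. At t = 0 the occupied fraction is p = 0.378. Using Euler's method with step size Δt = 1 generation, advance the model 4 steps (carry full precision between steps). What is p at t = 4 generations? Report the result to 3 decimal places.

0.826

Update rule: p ← p + [m·(1−p) − e·p]·Δt with Δt = 1.
  1  |  dp/dt·Δt = +0.390384  |  p_1 = 0.768384
  2  |  dp/dt·Δt = +0.049969  |  p_2 = 0.818353
  3  |  dp/dt·Δt = +0.006396  |  p_3 = 0.824749
  4  |  dp/dt·Δt = +0.000819  |  p_4 = 0.825568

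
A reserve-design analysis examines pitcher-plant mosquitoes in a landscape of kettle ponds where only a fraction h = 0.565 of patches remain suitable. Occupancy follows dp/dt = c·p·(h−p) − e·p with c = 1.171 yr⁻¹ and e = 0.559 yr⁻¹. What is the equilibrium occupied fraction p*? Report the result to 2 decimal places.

Setting dp/dt = 0 and dividing by p* gives c·(h−p*) = e.
So p* = h − e/c = 0.565 − 0.559/1.171 = 0.565 − 0.4774 = 0.0876.

0.09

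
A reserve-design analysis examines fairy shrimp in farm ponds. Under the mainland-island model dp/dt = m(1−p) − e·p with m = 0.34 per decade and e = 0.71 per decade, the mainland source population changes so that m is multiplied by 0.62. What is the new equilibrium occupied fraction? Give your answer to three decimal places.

0.229

Before: p* = 0.34/(0.34+0.71) = 0.3238.
After: m = 0.2108, e = 0.71; p* = 0.2108/0.9208 = 0.2289.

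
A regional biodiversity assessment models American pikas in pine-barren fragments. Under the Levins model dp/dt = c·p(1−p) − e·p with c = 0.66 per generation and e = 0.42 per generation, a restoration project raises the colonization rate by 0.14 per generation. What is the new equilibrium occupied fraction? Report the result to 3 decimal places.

0.475

Before: p* = 1 − 0.42/0.66 = 0.3636.
After the change, c = 0.8, e = 0.42, so p* = 1 − 0.42/0.8 = 0.4750.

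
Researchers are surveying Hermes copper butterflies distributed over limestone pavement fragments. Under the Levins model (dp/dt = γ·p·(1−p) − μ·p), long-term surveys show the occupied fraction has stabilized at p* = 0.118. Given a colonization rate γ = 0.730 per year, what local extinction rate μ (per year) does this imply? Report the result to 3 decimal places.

0.644

At equilibrium γ(1−p*) = μ.
μ = 0.730 × (1 − 0.118) = 0.730 × 0.8820 = 0.6439.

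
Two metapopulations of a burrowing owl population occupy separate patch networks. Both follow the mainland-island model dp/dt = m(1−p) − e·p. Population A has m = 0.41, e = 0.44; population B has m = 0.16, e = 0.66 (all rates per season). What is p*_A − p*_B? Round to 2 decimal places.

0.29

A: p*_A = m/(m+e) = 0.41/0.8500 = 0.4824.
B: p*_B = 0.16/0.8200 = 0.1951.
p*_A − p*_B = 0.4824 − 0.1951 = 0.2872.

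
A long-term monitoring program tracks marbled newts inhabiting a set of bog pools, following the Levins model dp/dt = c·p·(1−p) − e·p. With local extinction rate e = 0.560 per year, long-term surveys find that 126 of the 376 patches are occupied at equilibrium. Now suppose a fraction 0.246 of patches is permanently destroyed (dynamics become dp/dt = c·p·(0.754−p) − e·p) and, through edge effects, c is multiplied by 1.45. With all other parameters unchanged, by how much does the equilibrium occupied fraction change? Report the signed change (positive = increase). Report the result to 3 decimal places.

Observed p* = 126/376 = 0.33511.
Balance c(1−p*) = e gives c = e/(1 − 0.33511) = 0.560/0.66489 = 0.84224.
New p* = 0.754 − e/c = 0.754 − 0.56000/1.22125 = 0.29545.
Δp* = 0.29545 − 0.33511 = -0.03966.

-0.040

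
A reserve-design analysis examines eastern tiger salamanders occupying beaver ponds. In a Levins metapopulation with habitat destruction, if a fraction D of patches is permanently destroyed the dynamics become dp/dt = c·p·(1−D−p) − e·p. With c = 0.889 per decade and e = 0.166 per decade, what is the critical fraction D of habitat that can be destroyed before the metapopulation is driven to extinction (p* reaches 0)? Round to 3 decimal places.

The nontrivial equilibrium is p* = (1−D) − e/c; extinction occurs when this hits zero.
So D_crit = 1 − e/c = 1 − 0.166/0.889 = 1 − 0.1867 = 0.8133.
This equals the undisturbed p*, a classic result of Lande's extension.

0.813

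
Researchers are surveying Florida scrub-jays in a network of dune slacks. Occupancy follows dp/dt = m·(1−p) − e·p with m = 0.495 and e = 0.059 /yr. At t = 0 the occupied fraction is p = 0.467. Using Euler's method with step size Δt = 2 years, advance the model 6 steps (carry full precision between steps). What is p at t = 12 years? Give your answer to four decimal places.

Update rule: p ← p + [m·(1−p) − e·p]·Δt with Δt = 2.
  1  |  dp/dt·Δt = +0.472564  |  p_1 = 0.939564
  2  |  dp/dt·Δt = -0.051037  |  p_2 = 0.888527
  3  |  dp/dt·Δt = +0.005512  |  p_3 = 0.894039
  4  |  dp/dt·Δt = -0.000595  |  p_4 = 0.893444
  5  |  dp/dt·Δt = +0.000064  |  p_5 = 0.893508
  6  |  dp/dt·Δt = -0.000007  |  p_6 = 0.893501

0.8935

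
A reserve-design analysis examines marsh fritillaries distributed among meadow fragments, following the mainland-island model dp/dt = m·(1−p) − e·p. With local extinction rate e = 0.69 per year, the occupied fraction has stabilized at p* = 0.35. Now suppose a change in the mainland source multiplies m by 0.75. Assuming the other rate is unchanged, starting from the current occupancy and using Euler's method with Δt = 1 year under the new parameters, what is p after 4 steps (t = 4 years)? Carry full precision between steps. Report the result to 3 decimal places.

Balance m(1−p*) = e·p* gives m = e·p*/(1−p*) = 0.69×0.35000/0.65000 = 0.37154.
Starting from p₀ = 0.35000; update p ← p + (dp/dt)·Δt with the new parameters.
step 1: Δp = -0.06037, p = 0.28963
step 2: Δp = -0.00189, p = 0.28773
step 3: Δp = -0.00006, p = 0.28767
step 4: Δp = -0.00000, p = 0.28767

0.288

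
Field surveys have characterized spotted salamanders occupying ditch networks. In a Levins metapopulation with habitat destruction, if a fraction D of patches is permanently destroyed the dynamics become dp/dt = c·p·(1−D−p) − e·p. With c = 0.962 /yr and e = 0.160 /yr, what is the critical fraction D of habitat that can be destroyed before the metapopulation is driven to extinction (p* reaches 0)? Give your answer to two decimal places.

0.83

The nontrivial equilibrium is p* = (1−D) − e/c; extinction occurs when this hits zero.
So D_crit = 1 − e/c = 1 − 0.160/0.962 = 1 − 0.1663 = 0.8337.
This equals the undisturbed p*, a classic result of Lande's extension.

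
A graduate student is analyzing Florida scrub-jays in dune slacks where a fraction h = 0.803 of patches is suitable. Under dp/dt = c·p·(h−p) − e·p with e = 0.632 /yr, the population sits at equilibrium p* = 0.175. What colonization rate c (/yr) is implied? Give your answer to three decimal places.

1.006

At equilibrium c(h−p*) = e, so c = e/(h−p*).
c = 0.632/(0.803 − 0.175) = 0.632/0.6280 = 1.0064.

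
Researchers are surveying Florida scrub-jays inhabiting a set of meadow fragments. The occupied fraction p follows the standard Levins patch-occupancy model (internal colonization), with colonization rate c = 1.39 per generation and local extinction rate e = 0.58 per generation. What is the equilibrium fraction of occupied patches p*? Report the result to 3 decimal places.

0.583

Setting dp/dt = 0 and dividing through by p* gives c·(1−p*) = e.
So p* = 1 − e/c = 1 − 0.58/1.39 = 1 − 0.4173 = 0.5827.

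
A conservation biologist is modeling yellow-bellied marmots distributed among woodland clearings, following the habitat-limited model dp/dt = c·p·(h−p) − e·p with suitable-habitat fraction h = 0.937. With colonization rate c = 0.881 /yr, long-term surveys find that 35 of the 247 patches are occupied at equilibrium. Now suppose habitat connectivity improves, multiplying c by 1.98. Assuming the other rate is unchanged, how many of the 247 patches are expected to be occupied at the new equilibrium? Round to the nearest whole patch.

132

Observed p* = 35/247 = 0.14170.
Balance c(h−p*) = e gives e = 0.881×(0.937 − 0.14170) = 0.70066.
New p* = 0.937 − e/c = 0.937 − 0.70066/1.74438 = 0.53533.
Expected occupied = 247 × 0.53533 = 132.23 ≈ 132.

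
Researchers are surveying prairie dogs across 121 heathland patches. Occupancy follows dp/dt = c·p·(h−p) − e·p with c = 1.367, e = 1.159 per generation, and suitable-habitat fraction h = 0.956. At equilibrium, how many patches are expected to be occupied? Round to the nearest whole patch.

p* = h − e/c = 0.956 − 0.8478 = 0.1082.
Expected occupied patches = N × p* = 121 × 0.1082 = 13.09 ≈ 13.

13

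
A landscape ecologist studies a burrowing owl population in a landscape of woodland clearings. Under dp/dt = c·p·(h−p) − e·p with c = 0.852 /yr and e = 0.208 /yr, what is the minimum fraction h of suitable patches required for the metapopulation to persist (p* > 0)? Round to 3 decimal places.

0.244

p* = h − e/c is positive only when h > e/c.
h_min = e/c = 0.208/0.852 = 0.2441.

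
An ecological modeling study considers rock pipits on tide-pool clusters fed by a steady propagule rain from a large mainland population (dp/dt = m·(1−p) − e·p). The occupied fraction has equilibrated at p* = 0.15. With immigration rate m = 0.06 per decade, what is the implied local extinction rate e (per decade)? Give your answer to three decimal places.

At equilibrium m(1−p*) = e·p*, so e = m(1−p*)/p*.
e = 0.06 × 0.8500 / 0.15 = 0.3400.

0.340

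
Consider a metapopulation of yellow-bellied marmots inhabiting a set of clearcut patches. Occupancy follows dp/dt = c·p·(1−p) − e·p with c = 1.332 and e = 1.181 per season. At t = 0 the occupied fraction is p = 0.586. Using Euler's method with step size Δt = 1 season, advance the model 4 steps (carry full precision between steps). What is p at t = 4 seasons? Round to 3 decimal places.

Update rule: p ← p + [c·p·(1−p) − e·p]·Δt with Δt = 1.
p: 0.58600 → 0.21708  (Δp = -0.36892)
p: 0.21708 → 0.18709  (Δp = -0.02999)
p: 0.18709 → 0.16872  (Δp = -0.01837)
p: 0.16872 → 0.15628  (Δp = -0.01244)

0.156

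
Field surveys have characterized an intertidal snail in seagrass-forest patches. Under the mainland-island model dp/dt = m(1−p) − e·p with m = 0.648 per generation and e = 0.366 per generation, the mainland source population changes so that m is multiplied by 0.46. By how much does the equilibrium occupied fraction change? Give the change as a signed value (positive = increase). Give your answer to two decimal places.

-0.19

Before: p* = 0.648/(0.648+0.366) = 0.6391.
After: m = 0.29808, e = 0.366; p* = 0.29808/0.6641 = 0.4489.
Δp* = 0.4489 − 0.6391 = -0.1902.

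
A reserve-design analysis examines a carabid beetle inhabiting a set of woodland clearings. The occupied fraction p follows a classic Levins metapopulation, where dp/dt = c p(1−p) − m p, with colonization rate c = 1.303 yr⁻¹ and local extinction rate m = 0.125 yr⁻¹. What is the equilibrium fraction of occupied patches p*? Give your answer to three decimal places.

0.904

At equilibrium, colonization balances extinction: c·p*·(1−p*) = m·p*.
So p* = 1 − m/c = 1 − 0.125/1.303 = 1 − 0.0959 = 0.9041.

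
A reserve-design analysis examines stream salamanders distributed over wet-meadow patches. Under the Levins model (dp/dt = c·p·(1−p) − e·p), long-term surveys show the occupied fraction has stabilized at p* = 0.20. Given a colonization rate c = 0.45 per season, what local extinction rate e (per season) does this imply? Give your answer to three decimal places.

0.360

At equilibrium c(1−p*) = e.
e = 0.45 × (1 − 0.20) = 0.45 × 0.8000 = 0.3600.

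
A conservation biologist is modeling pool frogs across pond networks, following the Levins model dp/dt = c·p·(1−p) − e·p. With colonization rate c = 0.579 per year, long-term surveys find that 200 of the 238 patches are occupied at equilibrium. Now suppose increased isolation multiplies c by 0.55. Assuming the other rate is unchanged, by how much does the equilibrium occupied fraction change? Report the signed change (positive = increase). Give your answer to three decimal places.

-0.131

Observed p* = 200/238 = 0.84034.
Balance c(1−p*) = e gives e = 0.579×(1 − 0.84034) = 0.09244.
New p* = 1 − e/c = 1 − 0.09244/0.31845 = 0.70972.
Δp* = 0.70972 − 0.84034 = -0.13062.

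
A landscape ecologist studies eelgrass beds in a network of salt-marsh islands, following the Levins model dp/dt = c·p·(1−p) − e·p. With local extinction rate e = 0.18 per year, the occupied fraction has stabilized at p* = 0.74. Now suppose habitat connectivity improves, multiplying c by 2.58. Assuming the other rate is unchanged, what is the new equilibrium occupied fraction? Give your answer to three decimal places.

Balance c(1−p*) = e gives c = e/(1 − 0.74000) = 0.18/0.26000 = 0.69231.
New p* = 1 − e/c = 1 − 0.18000/1.78616 = 0.89923.

0.899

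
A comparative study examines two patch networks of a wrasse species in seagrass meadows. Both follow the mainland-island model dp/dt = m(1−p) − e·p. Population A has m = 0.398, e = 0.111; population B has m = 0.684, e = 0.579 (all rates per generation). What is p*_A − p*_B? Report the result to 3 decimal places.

0.240

A: p*_A = m/(m+e) = 0.398/0.5090 = 0.7819.
B: p*_B = 0.684/1.2630 = 0.5416.
p*_A − p*_B = 0.7819 − 0.5416 = 0.2404.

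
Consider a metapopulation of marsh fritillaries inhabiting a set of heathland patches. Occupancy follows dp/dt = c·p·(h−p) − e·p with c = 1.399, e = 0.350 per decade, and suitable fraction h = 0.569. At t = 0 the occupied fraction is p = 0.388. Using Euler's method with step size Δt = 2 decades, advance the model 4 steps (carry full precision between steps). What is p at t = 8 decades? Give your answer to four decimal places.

Update rule: p ← p + [c·p·(h−p) − e·p]·Δt with Δt = 2.
p: 0.38800 → 0.31290  (Δp = -0.07510)
p: 0.31290 → 0.31808  (Δp = +0.00519)
p: 0.31808 → 0.31874  (Δp = +0.00066)
p: 0.31874 → 0.31881  (Δp = +0.00007)

0.3188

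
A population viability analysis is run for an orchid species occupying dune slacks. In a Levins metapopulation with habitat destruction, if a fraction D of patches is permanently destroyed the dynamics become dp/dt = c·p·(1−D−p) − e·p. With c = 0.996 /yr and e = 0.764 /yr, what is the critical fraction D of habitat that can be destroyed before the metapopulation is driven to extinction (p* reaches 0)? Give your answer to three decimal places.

0.233

The nontrivial equilibrium is p* = (1−D) − e/c; extinction occurs when this hits zero.
So D_crit = 1 − e/c = 1 − 0.764/0.996 = 1 − 0.7671 = 0.2329.
This equals the undisturbed p*, a classic result of Lande's extension.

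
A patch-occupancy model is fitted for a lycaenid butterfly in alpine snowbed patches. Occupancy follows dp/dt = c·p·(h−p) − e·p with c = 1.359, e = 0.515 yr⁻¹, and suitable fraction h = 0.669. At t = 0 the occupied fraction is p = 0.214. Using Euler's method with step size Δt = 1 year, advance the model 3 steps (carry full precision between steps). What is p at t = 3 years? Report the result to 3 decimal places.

0.266

Update rule: p ← p + [c·p·(h−p) − e·p]·Δt with Δt = 1.
step 1: Δp = +0.02212, p = 0.23612
step 2: Δp = +0.01730, p = 0.25342
step 3: Δp = +0.01261, p = 0.26603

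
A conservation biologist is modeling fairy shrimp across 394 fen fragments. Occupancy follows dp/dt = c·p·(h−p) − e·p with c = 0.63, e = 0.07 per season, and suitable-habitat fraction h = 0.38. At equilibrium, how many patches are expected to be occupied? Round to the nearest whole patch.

106

p* = h − e/c = 0.38 − 0.1111 = 0.2689.
Expected occupied patches = N × p* = 394 × 0.2689 = 105.94 ≈ 106.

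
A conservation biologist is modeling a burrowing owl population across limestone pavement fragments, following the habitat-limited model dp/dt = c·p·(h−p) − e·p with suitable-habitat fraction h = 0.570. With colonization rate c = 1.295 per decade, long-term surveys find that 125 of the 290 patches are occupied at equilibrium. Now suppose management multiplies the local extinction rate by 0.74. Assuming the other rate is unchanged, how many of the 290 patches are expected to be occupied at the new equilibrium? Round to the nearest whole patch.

135

Observed p* = 125/290 = 0.43103.
Balance c(h−p*) = e gives e = 1.295×(0.57 − 0.43103) = 0.17997.
New p* = 0.57 − e/c = 0.57 − 0.13318/1.29500 = 0.46716.
Expected occupied = 290 × 0.46716 = 135.48 ≈ 135.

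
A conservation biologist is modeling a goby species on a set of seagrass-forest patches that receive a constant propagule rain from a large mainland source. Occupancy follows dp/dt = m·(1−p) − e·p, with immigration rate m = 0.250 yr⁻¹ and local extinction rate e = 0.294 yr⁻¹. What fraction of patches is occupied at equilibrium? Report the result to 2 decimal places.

At equilibrium the propagule rain into empty patches balances local extinction: m(1−p*) = e·p*.
p* = m/(m+e) = 0.250/(0.250+0.294) = 0.250/0.5440 = 0.4596.

0.46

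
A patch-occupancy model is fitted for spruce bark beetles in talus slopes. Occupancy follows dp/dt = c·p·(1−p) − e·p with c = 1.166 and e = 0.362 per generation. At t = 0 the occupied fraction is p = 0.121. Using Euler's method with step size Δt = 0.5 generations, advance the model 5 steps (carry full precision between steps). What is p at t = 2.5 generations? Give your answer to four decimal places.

0.4048

Update rule: p ← p + [c·p·(1−p) − e·p]·Δt with Δt = 0.5.
t = 0.5: p = 0.12100 + (+0.04011) = 0.16111
t = 1: p = 0.16111 + (+0.04963) = 0.21074
t = 1.5: p = 0.21074 + (+0.05883) = 0.26956
t = 2: p = 0.26956 + (+0.06600) = 0.33557
t = 2.5: p = 0.33557 + (+0.06925) = 0.40481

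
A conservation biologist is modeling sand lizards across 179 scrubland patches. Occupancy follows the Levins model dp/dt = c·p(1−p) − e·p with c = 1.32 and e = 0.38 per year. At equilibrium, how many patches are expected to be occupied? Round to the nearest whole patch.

p* = 1 − e/c = 1 − 0.38/1.32 = 0.7121.
Expected occupied patches = N × p* = 179 × 0.7121 = 127.47 ≈ 127.

127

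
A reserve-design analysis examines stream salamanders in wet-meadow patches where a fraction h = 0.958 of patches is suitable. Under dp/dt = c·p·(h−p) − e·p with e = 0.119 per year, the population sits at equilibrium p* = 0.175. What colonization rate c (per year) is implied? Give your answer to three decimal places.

At equilibrium c(h−p*) = e, so c = e/(h−p*).
c = 0.119/(0.958 − 0.175) = 0.119/0.7830 = 0.1520.

0.152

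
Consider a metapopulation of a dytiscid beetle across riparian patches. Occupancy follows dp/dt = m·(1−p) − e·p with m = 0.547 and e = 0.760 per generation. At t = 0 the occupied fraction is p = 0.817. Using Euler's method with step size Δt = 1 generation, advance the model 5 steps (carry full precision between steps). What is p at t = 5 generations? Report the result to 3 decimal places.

0.417

Update rule: p ← p + [m·(1−p) − e·p]·Δt with Δt = 1.
p: 0.81700 → 0.29618  (Δp = -0.52082)
p: 0.29618 → 0.45607  (Δp = +0.15989)
p: 0.45607 → 0.40699  (Δp = -0.04909)
p: 0.40699 → 0.42206  (Δp = +0.01507)
p: 0.42206 → 0.41743  (Δp = -0.00463)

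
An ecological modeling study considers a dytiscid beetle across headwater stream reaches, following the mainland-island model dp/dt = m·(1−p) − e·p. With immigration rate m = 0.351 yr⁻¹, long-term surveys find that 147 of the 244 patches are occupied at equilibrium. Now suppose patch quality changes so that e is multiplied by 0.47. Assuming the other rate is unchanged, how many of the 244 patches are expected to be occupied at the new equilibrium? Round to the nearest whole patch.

Observed p* = 147/244 = 0.60246.
Balance m(1−p*) = e·p* gives e = m(1−p*)/p* = 0.351×0.39754/0.60246 = 0.23161.
New p* = m/(m+e) = 0.35100/(0.35100+0.10886) = 0.76328.
Expected occupied = 244 × 0.76328 = 186.24 ≈ 186.

186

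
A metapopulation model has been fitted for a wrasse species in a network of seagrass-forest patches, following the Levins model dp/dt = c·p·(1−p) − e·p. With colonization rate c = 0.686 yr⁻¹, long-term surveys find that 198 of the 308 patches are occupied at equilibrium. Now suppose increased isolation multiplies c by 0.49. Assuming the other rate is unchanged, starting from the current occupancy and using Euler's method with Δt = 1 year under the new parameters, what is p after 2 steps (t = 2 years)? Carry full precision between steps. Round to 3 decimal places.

Observed p* = 198/308 = 0.64286.
Balance c(1−p*) = e gives e = 0.686×(1 − 0.64286) = 0.24500.
Starting from p₀ = 0.64286; update p ← p + (dp/dt)·Δt with the new parameters.
step 1: Δp = -0.08033, p = 0.56253
step 2: Δp = -0.05510, p = 0.50743

0.507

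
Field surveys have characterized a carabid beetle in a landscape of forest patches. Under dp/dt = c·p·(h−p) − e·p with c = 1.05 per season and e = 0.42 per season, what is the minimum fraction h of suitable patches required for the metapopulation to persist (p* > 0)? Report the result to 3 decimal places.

p* = h − e/c is positive only when h > e/c.
h_min = e/c = 0.42/1.05 = 0.4000.

0.400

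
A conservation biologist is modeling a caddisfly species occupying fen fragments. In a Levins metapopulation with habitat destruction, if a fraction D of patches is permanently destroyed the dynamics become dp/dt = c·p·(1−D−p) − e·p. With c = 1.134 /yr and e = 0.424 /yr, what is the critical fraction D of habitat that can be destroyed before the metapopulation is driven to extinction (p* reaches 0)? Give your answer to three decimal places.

The nontrivial equilibrium is p* = (1−D) − e/c; extinction occurs when this hits zero.
So D_crit = 1 − e/c = 1 − 0.424/1.134 = 1 − 0.3739 = 0.6261.
This equals the undisturbed p*, a classic result of Lande's extension.

0.626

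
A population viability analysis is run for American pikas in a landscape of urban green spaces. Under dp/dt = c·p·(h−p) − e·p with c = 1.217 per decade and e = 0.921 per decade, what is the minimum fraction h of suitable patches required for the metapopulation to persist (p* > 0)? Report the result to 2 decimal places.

p* = h − e/c is positive only when h > e/c.
h_min = e/c = 0.921/1.217 = 0.7568.

0.76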